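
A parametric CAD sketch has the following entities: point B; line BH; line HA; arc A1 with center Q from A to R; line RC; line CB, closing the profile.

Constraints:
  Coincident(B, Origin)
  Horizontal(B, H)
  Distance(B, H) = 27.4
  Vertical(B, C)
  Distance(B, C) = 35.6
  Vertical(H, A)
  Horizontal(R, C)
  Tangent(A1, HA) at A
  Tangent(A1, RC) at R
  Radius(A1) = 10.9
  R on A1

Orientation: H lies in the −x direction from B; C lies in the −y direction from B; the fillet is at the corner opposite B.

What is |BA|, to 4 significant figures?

36.89

B is at the origin; BH is horizontal with |BH| = 27.4 and H on the −x side, so H = (-27.40, 0.000). BC is vertical with |BC| = 35.6 and C on the −y side, so C = (0.000, -35.60). The virtual corner opposite B is at (-27.40, -35.60). Tangency of A1 to HA means the radius QA is perpendicular to HA and the tangent condition forces QR to be normal to RC, with radius 10.9, so the center Q sits 10.9 in from both sides at Q = (-16.50, -24.70). That places the tangent points at A = (-27.40, -24.70) on HA and R = (-16.50, -35.60) on RC. Then |BA| = |A − B| = 36.89.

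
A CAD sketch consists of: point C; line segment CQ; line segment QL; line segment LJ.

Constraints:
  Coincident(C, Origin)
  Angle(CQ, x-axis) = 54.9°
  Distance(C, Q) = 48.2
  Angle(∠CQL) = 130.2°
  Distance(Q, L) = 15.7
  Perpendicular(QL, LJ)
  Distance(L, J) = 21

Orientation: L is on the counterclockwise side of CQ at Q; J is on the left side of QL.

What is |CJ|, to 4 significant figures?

49.41

C is at the origin; CQ runs at 54.9° with length 48.2, so Q = 48.2·(cos 54.9°, sin 54.9°) = (27.72, 39.43). ∠CQL = 130.2°, so QL runs at 54.9° + (180° − 130.2°) = 104.7° from the x-axis; with |QL| = 15.7, L = Q + 15.7·(cos 104.7°, sin 104.7°) = (23.73, 54.62). The perpendicularity gives LJ at right angles to QL; with |LJ| = 21.0 on the left of QL, J = L + 21.0·(-0.9673, -0.2538) = (3.419, 49.29). Then |CJ| = |J − C| = 49.41.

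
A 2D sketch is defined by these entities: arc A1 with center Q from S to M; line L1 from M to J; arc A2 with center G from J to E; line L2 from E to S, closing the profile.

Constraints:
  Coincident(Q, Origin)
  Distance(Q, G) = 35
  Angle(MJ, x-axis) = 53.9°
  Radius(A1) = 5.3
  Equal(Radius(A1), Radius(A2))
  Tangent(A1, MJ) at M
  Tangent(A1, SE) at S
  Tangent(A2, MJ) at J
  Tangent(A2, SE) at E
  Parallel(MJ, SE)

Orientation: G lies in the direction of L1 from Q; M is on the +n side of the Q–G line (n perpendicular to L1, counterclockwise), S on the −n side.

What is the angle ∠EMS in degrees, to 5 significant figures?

73.151°

The slot axis is L1's direction at 53.9°, so u = (cos 53.9°, sin 53.9°) = (0.58920, 0.80799) and n = (−sin 53.9°, cos 53.9°) = (-0.80799, 0.58920). Q is at the origin and G lies 35.0 along u from Q, so G = 35.0·u = (20.622, 28.280). Tangency of A1 to both parallel lines with radius 5.3 puts M and S at Q ± 5.3·n: M = (-4.2823, 3.1227), S = (4.2823, -3.1227). Equal radii place J and E the same way about G: J = G + 5.3·n = (16.340, 31.402), E = G − 5.3·n = (24.904, 25.157). Then cos ∠EMS = ME·MS / (|ME||MS|), giving 73.151°.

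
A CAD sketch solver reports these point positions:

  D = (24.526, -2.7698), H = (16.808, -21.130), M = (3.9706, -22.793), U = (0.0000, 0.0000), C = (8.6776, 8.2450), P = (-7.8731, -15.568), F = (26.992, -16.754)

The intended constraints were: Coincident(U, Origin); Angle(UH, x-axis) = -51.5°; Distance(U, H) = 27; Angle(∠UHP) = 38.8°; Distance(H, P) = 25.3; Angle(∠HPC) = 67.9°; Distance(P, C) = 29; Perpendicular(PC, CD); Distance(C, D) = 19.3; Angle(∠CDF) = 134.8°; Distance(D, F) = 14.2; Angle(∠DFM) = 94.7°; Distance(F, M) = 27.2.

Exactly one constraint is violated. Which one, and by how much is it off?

Distance(F, M) = 27.2 — off by 3.40.

U = (0.00, 0.00) ✓; UH at -51.50° ✓; |UH| = 27.00 ✓; ∠UHP = 38.80° ✓; |HP| = 25.30 ✓; ∠HPC = 67.90° ✓; |PC| = 29.00 ✓; ∠(PC, CD) = 90.00° ✓; |CD| = 19.30 ✓; ∠CDF = 134.8° ✓; |DF| = 14.20 ✓; ∠DFM = 94.70° ✓; |FM| = 23.80 ✗.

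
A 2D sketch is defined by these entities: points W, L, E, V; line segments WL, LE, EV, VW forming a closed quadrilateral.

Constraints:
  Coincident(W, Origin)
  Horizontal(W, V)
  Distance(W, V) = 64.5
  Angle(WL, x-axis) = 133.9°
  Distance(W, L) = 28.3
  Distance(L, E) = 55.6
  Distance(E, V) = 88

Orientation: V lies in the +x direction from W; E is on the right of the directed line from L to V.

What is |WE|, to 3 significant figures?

38.7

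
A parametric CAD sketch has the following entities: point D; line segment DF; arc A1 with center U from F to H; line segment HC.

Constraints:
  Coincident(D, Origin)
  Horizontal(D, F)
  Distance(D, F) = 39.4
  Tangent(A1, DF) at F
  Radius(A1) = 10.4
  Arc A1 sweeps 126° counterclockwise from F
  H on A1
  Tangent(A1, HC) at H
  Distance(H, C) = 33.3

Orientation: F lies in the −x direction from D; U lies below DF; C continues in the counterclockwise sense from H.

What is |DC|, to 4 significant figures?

51.82

D is at the origin; D and F share the same y with |DF| = 39.4 and F on the −x side, so F = (-39.40, 0.000). The tangent condition forces UF to be normal to DF, so U = F + (0, -10.4) = (-39.40, -10.40). On A1, F sits at bearing 90° from U; a 126° counterclockwise sweep puts H at bearing 216°, so H = U + 10.4·(cos 216°, sin 216°) = (-47.81, -16.51). A1 meets HC tangentially, so UH is at right angles to HC, so HC runs along (−sin 216°, cos 216°); with |HC| = 33.3, C = (-28.24, -43.45). Then |DC| = |C − D| = 51.82.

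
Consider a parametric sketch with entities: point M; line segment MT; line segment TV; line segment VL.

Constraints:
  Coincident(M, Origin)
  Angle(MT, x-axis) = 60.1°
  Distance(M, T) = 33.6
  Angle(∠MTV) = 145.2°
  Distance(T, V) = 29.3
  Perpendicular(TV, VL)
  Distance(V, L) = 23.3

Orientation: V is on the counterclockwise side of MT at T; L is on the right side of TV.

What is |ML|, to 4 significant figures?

71.00

M is at the origin; MT runs at 60.1° with length 33.6, so T = 33.6·(cos 60.1°, sin 60.1°) = (16.75, 29.13). ∠MTV = 145.2°, so TV runs at 60.1° + (180° − 145.2°) = 94.90° from the x-axis; with |TV| = 29.3, V = T + 29.3·(cos 94.90°, sin 94.90°) = (14.25, 58.32). TV is perpendicular to VL; with |VL| = 23.3 on the right of TV, L = V + 23.3·(0.9963, 0.08542) = (37.46, 60.31). Then |ML| = |L − M| = 71.00.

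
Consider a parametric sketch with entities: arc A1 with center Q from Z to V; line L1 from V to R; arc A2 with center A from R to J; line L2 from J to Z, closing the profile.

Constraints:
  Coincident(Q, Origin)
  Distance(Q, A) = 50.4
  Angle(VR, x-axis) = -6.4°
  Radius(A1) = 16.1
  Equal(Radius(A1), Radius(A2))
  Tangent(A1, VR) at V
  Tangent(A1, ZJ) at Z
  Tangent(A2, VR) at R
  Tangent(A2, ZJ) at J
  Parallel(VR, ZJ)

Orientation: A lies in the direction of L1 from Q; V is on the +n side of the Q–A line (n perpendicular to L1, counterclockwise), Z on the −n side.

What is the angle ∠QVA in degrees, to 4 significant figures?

72.28°

The slot axis is L1's direction at -6.4°, so u = (cos -6.4°, sin -6.4°) = (0.9938, -0.1115) and n = (−sin -6.4°, cos -6.4°) = (0.1115, 0.9938). Q is at the origin and A lies 50.4 along u from Q, so A = 50.4·u = (50.09, -5.618). Tangency of A1 to both parallel lines with radius 16.1 puts V and Z at Q ± 16.1·n: V = (1.795, 16.00), Z = (-1.795, -16.00). Then cos ∠QVA = VQ·VA / (|VQ||VA|), giving 72.28°.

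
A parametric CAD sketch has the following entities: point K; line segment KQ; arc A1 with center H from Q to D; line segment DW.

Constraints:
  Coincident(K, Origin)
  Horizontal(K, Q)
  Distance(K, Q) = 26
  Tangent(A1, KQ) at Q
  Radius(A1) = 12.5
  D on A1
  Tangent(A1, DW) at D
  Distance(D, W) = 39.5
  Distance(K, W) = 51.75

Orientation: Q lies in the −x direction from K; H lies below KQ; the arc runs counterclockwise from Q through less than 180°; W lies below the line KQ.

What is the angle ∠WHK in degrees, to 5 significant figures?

93.101°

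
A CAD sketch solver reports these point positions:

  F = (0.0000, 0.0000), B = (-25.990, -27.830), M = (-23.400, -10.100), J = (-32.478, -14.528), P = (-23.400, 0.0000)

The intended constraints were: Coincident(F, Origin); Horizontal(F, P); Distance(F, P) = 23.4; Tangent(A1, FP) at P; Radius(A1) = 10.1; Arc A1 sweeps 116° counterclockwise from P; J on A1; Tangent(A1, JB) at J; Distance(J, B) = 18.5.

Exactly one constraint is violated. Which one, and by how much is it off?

Distance(J, B) = 18.5 — off by 3.70.

F = (0.00, 0.00) ✓; F.y = 0.00, P.y = 0.00 ✓; |FP| = 23.40 ✓; ∠(MP, PF) = 90.00° ✓; |MP| = 10.10 ✓; bearing(M→J) − bearing(M→P) = 116.0° ✓; |MJ| = 10.10 ✓; ∠(MJ, JB) = 90.00° ✓; |JB| = 14.80 ✗.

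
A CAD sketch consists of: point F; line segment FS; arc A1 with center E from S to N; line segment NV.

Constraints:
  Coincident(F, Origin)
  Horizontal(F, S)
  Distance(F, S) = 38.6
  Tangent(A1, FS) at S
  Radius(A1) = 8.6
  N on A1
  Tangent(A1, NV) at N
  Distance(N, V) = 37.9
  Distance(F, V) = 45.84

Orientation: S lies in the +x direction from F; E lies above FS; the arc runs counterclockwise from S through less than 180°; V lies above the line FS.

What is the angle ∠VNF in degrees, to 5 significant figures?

64.194°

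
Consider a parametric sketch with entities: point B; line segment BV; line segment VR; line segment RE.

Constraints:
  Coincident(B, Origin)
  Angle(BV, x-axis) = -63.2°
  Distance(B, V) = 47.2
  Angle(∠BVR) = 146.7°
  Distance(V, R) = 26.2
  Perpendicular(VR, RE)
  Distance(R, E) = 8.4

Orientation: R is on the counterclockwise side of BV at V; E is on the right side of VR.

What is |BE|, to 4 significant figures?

74.08

B is at the origin; BV runs at -63.2° with length 47.2, so V = 47.2·(cos -63.2°, sin -63.2°) = (21.28, -42.13). ∠BVR = 146.7°, so VR runs at -63.2° + (180° − 146.7°) = -29.90° from the x-axis; with |VR| = 26.2, R = V + 26.2·(cos -29.90°, sin -29.90°) = (43.99, -55.19). The perpendicularity gives RE at right angles to VR; with |RE| = 8.4 on the right of VR, E = R + 8.4·(-0.4985, -0.8669) = (39.81, -62.47). Then |BE| = |E − B| = 74.08.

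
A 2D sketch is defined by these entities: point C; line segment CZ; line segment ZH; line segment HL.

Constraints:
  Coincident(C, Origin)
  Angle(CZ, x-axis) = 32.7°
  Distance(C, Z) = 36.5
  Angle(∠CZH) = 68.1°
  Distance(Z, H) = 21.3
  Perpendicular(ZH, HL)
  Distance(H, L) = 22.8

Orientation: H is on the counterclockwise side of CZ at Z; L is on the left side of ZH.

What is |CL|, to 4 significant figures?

13.47

∠CZH = 68.1°, so ZH runs at 32.7° + (180° − 68.1°) = 144.6° from the x-axis; with |ZH| = 21.3, H = Z + 21.3·(cos 144.6°, sin 144.6°) = (13.35, 32.06). ZH is perpendicular to HL; with |HL| = 22.8 on the left of ZH, L = H + 22.8·(-0.5793, -0.8151) = (0.1453, 13.47). Then |CL| = |L − C| = 13.47.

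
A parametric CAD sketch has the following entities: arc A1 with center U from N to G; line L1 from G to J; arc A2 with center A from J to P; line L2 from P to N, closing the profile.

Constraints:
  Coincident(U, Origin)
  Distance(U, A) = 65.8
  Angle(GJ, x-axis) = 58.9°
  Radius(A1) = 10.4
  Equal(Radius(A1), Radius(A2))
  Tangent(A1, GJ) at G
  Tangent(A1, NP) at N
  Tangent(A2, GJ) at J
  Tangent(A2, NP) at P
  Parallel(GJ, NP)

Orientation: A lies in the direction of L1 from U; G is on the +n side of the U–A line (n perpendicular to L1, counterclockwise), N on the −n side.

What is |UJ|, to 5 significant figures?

66.617

Tangency of A1 to both parallel lines with radius 10.4 puts G and N at U ± 10.4·n: G = (-8.9052, 5.3719), N = (8.9052, -5.3719). Equal radii place J and P the same way about A: J = A + 10.4·n = (25.083, 61.714), P = A − 10.4·n = (42.893, 50.970). Then |UJ| = |J − U| = 66.617.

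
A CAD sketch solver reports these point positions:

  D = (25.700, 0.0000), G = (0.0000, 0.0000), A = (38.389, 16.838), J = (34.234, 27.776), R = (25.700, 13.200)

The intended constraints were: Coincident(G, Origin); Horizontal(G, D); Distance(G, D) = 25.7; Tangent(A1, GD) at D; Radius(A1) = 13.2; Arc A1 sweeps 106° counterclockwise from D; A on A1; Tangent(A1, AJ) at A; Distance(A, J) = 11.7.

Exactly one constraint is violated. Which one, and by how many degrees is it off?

Tangent(A1, AJ) at A — off by 4.80°.

G = (0.00, 0.00) ✓; G.y = 0.00, D.y = 0.00 ✓; |GD| = 25.70 ✓; ∠(RD, DG) = 90.00° ✓; |RD| = 13.20 ✓; bearing(R→A) − bearing(R→D) = 106.0° ✓; |RA| = 13.20 ✓; ∠(RA, AJ) = 85.20° ✗; |AJ| = 11.70 ✓.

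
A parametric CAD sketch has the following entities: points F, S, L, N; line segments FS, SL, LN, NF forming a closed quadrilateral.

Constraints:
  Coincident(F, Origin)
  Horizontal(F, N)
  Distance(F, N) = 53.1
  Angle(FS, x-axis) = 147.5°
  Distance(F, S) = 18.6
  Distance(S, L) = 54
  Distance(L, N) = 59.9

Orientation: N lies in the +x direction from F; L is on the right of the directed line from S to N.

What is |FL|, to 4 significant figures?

39.50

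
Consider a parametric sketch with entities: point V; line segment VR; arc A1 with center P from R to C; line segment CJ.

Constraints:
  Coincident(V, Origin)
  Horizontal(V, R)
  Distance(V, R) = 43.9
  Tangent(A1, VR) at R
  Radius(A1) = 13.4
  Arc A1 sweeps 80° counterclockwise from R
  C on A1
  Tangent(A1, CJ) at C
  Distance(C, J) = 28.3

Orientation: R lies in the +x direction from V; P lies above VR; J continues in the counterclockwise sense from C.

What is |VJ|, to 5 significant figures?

73.225

V is at the origin; VR is horizontal with |VR| = 43.9 and R on the +x side, so R = (43.900, 0.0000). Since A1 is tangent to VR there, PR ⟂ VR, so P = R + (0, 13.4) = (43.900, 13.400). On A1, R sits at bearing -90° from P; an 80° counterclockwise sweep puts C at bearing -10°, so C = P + 13.4·(cos -10°, sin -10°) = (57.096, 11.073). The tangent condition forces PC to be normal to CJ, so CJ runs along (−sin -10°, cos -10°); with |CJ| = 28.3, J = (62.011, 38.943). Then |VJ| = |J − V| = 73.225.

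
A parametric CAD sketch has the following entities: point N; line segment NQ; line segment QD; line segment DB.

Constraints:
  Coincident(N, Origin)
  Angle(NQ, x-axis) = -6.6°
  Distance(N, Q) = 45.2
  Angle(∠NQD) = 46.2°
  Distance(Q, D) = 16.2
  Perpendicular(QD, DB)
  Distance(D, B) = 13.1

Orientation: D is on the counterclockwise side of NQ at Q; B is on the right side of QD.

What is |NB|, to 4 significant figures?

48.15

N is at the origin; NQ runs at -6.6° with length 45.2, so Q = 45.2·(cos -6.6°, sin -6.6°) = (44.90, -5.195). ∠NQD = 46.2°, so QD runs at -6.6° + (180° − 46.2°) = 127.2° from the x-axis; with |QD| = 16.2, D = Q + 16.2·(cos 127.2°, sin 127.2°) = (35.11, 7.709). QD ⟂ DB; with |DB| = 13.1 on the right of QD, B = D + 13.1·(0.7965, 0.6046) = (45.54, 15.63). Then |NB| = |B − N| = 48.15.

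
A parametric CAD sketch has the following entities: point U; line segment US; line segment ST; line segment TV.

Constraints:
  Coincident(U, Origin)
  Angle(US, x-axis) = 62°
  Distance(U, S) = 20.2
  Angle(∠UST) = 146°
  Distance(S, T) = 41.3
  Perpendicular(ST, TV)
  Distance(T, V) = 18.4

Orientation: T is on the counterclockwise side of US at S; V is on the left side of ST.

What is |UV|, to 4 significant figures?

58.48

U is at the origin; US runs at 62.0° with length 20.2, so S = 20.2·(cos 62.0°, sin 62.0°) = (9.483, 17.84). ∠UST = 146.0°, so ST runs at 62.0° + (180° − 146.0°) = 96.00° from the x-axis; with |ST| = 41.3, T = S + 41.3·(cos 96.00°, sin 96.00°) = (5.166, 58.91). ST ⟂ TV; with |TV| = 18.4 on the left of ST, V = T + 18.4·(-0.9945, -0.1045) = (-13.13, 56.99). Then |UV| = |V − U| = 58.48.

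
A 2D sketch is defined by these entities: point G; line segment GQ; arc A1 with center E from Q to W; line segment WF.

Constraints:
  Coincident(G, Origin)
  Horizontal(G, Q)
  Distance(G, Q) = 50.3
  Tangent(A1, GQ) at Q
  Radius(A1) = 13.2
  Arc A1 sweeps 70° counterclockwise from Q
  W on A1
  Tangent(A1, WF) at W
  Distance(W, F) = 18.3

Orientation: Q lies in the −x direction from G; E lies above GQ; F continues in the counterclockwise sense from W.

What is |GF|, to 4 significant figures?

40.88

G is at the origin; G and Q share the same y with |GQ| = 50.3 and Q on the −x side, so Q = (-50.30, 0.000). The tangent condition forces EQ to be normal to GQ, so E = Q + (0, 13.2) = (-50.30, 13.20). On A1, Q sits at bearing -90° from E; a 70° counterclockwise sweep puts W at bearing -20°, so W = E + 13.2·(cos -20°, sin -20°) = (-37.90, 8.685). The tangent condition forces EW to be normal to WF, so WF runs along (−sin -20°, cos -20°); with |WF| = 18.3, F = (-31.64, 25.88). Then |GF| = |F − G| = 40.88.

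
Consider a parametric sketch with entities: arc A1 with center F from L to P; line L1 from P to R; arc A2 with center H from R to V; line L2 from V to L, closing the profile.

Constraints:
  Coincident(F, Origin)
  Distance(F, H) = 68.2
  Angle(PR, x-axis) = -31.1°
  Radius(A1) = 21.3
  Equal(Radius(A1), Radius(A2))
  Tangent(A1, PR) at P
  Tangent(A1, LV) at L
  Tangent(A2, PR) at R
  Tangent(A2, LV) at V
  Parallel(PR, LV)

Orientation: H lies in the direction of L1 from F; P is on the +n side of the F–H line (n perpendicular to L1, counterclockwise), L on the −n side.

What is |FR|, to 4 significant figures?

71.45

Tangency of A1 to both parallel lines with radius 21.3 puts P and L at F ± 21.3·n: P = (11.00, 18.24), L = (-11.00, -18.24). Equal radii place R and V the same way about H: R = H + 21.3·n = (69.40, -16.99), V = H − 21.3·n = (47.40, -53.47). Then |FR| = |R − F| = 71.45.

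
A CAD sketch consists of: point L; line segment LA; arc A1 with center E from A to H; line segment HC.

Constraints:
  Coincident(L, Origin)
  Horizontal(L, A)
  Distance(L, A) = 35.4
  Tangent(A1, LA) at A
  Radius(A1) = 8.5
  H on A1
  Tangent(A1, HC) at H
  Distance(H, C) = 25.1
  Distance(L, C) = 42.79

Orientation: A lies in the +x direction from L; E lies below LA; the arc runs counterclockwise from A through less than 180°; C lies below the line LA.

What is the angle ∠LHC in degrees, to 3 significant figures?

107°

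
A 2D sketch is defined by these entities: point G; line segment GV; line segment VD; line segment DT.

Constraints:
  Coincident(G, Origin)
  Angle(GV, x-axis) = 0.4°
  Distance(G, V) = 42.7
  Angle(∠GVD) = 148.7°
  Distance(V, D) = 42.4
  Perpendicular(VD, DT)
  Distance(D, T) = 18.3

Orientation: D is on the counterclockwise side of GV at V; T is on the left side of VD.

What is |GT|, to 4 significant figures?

78.98

G is at the origin; GV runs at 0.4° with length 42.7, so V = 42.7·(cos 0.4°, sin 0.4°) = (42.70, 0.2981). ∠GVD = 148.7°, so VD runs at 0.4° + (180° − 148.7°) = 31.70° from the x-axis; with |VD| = 42.4, D = V + 42.4·(cos 31.70°, sin 31.70°) = (78.77, 22.58). VD ⟂ DT; with |DT| = 18.3 on the left of VD, T = D + 18.3·(-0.5255, 0.8508) = (69.16, 38.15). Then |GT| = |T − G| = 78.98.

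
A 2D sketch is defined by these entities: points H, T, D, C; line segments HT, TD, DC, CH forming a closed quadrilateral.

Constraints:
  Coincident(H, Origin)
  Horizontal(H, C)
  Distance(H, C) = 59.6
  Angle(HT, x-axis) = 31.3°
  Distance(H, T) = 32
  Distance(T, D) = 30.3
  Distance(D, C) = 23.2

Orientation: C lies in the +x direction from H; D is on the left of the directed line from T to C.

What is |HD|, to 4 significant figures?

61.44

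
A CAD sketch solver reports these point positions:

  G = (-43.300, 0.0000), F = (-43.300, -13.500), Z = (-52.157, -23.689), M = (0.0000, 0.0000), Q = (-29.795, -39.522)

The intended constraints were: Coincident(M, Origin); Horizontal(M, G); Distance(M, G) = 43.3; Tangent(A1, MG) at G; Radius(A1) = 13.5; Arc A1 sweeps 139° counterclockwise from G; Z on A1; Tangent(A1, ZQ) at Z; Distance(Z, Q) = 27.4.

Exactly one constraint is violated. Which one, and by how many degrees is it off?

Tangent(A1, ZQ) at Z — off by 5.70°.

M = (0.00, 0.00) ✓; M.y = 0.00, G.y = 0.00 ✓; |MG| = 43.30 ✓; ∠(FG, GM) = 90.00° ✓; |FG| = 13.50 ✓; bearing(F→Z) − bearing(F→G) = 139.0° ✓; |FZ| = 13.50 ✓; ∠(FZ, ZQ) = 84.30° ✗; |ZQ| = 27.40 ✓.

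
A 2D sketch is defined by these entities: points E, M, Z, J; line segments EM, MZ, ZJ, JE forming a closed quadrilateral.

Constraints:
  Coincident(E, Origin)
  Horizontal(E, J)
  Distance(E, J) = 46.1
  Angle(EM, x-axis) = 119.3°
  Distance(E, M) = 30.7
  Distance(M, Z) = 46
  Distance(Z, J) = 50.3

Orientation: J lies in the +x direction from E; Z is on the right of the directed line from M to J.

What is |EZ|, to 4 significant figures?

17.14

E is at the origin; EJ is horizontal with |EJ| = 46.1 and J in +x, so J = (46.1, 0). EM runs at 119.3° with |EM| = 30.7, so M = (-15.02, 26.77). Z is determined by |MZ| = 46.0 and |ZJ| = 50.3 together: it lies at the intersection of circle(M, 46.0) and circle(J, 50.3). With |MJ| = 66.73, the foot of the radical line on MJ is 30.26 from M and the perpendicular offset is √(46.0² − 30.26²) = 34.64. Taking the right-of-MJ solution: Z = (-1.203, -17.10).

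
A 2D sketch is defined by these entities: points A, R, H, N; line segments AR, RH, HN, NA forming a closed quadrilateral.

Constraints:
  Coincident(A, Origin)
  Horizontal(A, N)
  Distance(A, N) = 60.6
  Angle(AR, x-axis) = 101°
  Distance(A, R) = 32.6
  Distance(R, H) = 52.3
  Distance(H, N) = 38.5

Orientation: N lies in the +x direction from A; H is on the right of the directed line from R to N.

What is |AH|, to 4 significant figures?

26.07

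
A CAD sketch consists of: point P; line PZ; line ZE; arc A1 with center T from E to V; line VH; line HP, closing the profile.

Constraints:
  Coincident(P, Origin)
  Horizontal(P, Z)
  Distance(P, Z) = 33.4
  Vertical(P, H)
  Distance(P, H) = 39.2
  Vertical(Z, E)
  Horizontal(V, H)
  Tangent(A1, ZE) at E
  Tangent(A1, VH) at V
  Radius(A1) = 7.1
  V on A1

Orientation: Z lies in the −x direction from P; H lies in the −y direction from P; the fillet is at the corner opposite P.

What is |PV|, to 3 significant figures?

47.2

P is at the origin; P and Z share the same y with |PZ| = 33.4 and Z on the −x side, so Z = (-33.4, 0.00). PH is vertical with |PH| = 39.2 and H on the −y side, so H = (0.00, -39.2). The virtual corner opposite P is at (-33.4, -39.2). Since A1 is tangent to ZE there, TE ⟂ ZE and A1 meets VH tangentially, so TV is at right angles to VH, with radius 7.1, so the center T sits 7.1 in from both sides at T = (-26.3, -32.1). That places the tangent points at E = (-33.4, -32.1) on ZE and V = (-26.3, -39.2) on VH. Then |PV| = |V − P| = 47.2.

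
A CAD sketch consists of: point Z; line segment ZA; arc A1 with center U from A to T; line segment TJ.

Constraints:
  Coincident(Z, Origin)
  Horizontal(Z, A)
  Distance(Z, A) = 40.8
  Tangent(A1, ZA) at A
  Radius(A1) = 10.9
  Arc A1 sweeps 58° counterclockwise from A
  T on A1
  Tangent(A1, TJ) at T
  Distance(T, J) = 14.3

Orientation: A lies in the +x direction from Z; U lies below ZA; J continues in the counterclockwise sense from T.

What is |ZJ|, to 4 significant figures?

29.54

On A1, A sits at bearing 90° from U; a 58° counterclockwise sweep puts T at bearing 148°, so T = U + 10.9·(cos 148°, sin 148°) = (31.56, -5.124). Tangency of A1 to TJ means the radius UT is perpendicular to TJ, so TJ runs along (−sin 148°, cos 148°); with |TJ| = 14.3, J = (23.98, -17.25). Then |ZJ| = |J − Z| = 29.54.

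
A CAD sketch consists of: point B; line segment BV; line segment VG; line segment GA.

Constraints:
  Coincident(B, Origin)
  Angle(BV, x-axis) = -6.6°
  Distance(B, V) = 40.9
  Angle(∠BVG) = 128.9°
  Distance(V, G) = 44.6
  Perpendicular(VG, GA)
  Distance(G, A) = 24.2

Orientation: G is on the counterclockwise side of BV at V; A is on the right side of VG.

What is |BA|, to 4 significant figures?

89.88

∠BVG = 128.9°, so VG runs at -6.6° + (180° − 128.9°) = 44.50° from the x-axis; with |VG| = 44.6, G = V + 44.6·(cos 44.50°, sin 44.50°) = (72.44, 26.56). The perpendicularity gives GA at right angles to VG; with |GA| = 24.2 on the right of VG, A = G + 24.2·(0.7009, -0.7133) = (89.40, 9.299). Then |BA| = |A − B| = 89.88.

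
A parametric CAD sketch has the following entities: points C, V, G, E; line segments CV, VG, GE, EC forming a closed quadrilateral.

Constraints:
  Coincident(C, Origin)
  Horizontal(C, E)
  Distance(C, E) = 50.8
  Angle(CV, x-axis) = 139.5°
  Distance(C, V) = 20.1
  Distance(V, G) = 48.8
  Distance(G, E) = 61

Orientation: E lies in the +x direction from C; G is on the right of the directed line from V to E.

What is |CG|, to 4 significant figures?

33.38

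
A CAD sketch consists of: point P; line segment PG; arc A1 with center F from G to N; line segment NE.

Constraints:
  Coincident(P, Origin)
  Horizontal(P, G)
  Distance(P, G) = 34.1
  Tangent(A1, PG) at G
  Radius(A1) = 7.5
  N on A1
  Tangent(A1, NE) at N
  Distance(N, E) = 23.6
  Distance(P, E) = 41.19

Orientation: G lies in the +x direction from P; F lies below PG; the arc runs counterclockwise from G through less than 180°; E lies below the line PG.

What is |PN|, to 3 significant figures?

27.7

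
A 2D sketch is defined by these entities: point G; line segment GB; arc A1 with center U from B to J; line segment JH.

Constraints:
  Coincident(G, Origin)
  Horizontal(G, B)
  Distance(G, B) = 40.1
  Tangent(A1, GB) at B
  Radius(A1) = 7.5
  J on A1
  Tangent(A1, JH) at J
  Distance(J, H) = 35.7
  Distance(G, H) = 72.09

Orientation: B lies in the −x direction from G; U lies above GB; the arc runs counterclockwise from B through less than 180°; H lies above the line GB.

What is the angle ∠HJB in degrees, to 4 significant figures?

110.5°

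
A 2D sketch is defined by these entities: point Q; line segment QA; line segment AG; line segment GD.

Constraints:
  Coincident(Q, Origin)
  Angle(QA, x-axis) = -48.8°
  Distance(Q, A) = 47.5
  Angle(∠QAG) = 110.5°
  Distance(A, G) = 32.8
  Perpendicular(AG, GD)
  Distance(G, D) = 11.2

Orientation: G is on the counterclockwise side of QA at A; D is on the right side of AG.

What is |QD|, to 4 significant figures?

74.47

Q is at the origin; QA runs at -48.8° with length 47.5, so A = 47.5·(cos -48.8°, sin -48.8°) = (31.29, -35.74). ∠QAG = 110.5°, so AG runs at -48.8° + (180° − 110.5°) = 20.70° from the x-axis; with |AG| = 32.8, G = A + 32.8·(cos 20.70°, sin 20.70°) = (61.97, -24.15). AG is perpendicular to GD; with |GD| = 11.2 on the right of AG, D = G + 11.2·(0.3535, -0.9354) = (65.93, -34.62). Then |QD| = |D − Q| = 74.47.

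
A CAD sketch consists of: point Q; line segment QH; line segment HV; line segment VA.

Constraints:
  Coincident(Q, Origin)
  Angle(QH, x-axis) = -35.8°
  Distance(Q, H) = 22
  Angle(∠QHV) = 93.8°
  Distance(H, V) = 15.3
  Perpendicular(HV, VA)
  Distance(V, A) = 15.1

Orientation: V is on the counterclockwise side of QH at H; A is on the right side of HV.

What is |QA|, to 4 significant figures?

40.67

Q is at the origin; QH runs at -35.8° with length 22.0, so H = 22.0·(cos -35.8°, sin -35.8°) = (17.84, -12.87). ∠QHV = 93.8°, so HV runs at -35.8° + (180° − 93.8°) = 50.40° from the x-axis; with |HV| = 15.3, V = H + 15.3·(cos 50.40°, sin 50.40°) = (27.60, -1.080). The perpendicularity gives VA at right angles to HV; with |VA| = 15.1 on the right of HV, A = V + 15.1·(0.7705, -0.6374) = (39.23, -10.71). Then |QA| = |A − Q| = 40.67.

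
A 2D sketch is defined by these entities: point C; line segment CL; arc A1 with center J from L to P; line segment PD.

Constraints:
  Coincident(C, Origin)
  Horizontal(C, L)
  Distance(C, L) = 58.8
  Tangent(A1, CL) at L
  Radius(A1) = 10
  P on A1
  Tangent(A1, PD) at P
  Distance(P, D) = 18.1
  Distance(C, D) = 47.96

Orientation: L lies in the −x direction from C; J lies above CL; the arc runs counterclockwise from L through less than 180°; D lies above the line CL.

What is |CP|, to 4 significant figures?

50.01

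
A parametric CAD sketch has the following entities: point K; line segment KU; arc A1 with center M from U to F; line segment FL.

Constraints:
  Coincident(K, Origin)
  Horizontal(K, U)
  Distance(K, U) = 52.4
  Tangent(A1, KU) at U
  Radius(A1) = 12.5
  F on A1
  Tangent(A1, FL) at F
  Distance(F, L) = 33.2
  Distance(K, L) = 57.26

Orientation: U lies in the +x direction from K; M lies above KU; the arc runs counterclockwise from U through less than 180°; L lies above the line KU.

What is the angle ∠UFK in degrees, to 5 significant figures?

49.071°

Checks: |MF| = 12.50 ✓; ∠(MF, FL) = 90.00° ✓; |FL| = 33.20 ✓; |KL| = 57.26 ✓.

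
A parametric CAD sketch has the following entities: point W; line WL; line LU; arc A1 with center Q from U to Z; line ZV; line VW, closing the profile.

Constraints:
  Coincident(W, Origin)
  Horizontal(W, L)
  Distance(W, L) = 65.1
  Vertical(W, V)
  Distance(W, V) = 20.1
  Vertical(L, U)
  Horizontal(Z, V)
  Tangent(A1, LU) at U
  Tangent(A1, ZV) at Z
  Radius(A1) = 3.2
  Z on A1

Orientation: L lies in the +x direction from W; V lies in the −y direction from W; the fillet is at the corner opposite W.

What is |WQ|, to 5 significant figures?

64.166

W is at the origin; W and L share the same y with |WL| = 65.1 and L on the +x side, so L = (65.100, 0.0000). W and V share the same x with |WV| = 20.1 and V on the −y side, so V = (0.0000, -20.100). The virtual corner opposite W is at (65.100, -20.100). The tangent condition forces QU to be normal to LU and tangency of A1 to ZV means the radius QZ is perpendicular to ZV, with radius 3.2, so the center Q sits 3.2 in from both sides at Q = (61.900, -16.900). Then |WQ| = |Q − W| = 64.166.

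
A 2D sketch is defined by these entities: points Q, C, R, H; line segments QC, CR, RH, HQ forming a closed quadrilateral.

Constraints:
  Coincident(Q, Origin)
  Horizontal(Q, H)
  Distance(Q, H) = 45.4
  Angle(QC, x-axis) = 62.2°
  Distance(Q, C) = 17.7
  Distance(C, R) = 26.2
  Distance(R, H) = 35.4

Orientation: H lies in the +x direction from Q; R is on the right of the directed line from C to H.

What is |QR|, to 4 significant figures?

15.49

Q is at the origin; Q and H share the same y with |QH| = 45.4 and H in +x, so H = (45.4, 0). QC runs at 62.2° with |QC| = 17.7, so C = (8.255, 15.66). R is determined by |CR| = 26.2 and |RH| = 35.4 together: it lies at the intersection of circle(C, 26.2) and circle(H, 35.4). With |CH| = 40.31, the foot of the radical line on CH is 13.13 from C and the perpendicular offset is √(26.2² − 13.13²) = 22.68. Taking the right-of-CH solution: R = (11.54, -10.34).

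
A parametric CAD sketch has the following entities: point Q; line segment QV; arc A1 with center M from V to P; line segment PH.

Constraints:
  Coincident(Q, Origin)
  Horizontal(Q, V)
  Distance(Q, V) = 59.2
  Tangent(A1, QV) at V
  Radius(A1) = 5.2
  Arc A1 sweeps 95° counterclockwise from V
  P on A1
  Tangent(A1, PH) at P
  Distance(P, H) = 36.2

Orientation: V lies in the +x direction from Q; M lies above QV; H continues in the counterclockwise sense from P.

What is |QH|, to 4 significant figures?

74.09

Q is at the origin; Q and V share the same y with |QV| = 59.2 and V on the +x side, so V = (59.20, 0.000). The tangent condition forces MV to be normal to QV, so M = V + (0, 5.2) = (59.20, 5.200). On A1, V sits at bearing -90° from M; a 95° counterclockwise sweep puts P at bearing 5°, so P = M + 5.2·(cos 5°, sin 5°) = (64.38, 5.653). Since A1 is tangent to PH there, MP ⟂ PH, so PH runs along (−sin 5°, cos 5°); with |PH| = 36.2, H = (61.23, 41.72). Then |QH| = |H − Q| = 74.09.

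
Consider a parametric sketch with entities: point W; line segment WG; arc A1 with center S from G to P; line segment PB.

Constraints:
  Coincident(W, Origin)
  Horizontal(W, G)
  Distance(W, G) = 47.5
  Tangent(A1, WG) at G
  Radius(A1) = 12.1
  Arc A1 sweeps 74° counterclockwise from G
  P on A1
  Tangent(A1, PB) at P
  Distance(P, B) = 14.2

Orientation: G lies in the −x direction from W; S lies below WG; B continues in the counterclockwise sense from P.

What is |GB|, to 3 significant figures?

27.3

W is at the origin; W and G share the same y with |WG| = 47.5 and G on the −x side, so G = (-47.5, 0.00). Since A1 is tangent to WG there, SG ⟂ WG, so S = G + (0, -12.1) = (-47.5, -12.1). On A1, G sits at bearing 90° from S; a 74° counterclockwise sweep puts P at bearing 164°, so P = S + 12.1·(cos 164°, sin 164°) = (-59.1, -8.76). Since A1 is tangent to PB there, SP ⟂ PB, so PB runs along (−sin 164°, cos 164°); with |PB| = 14.2, B = (-63.0, -22.4). Then |GB| = |B − G| = 27.3.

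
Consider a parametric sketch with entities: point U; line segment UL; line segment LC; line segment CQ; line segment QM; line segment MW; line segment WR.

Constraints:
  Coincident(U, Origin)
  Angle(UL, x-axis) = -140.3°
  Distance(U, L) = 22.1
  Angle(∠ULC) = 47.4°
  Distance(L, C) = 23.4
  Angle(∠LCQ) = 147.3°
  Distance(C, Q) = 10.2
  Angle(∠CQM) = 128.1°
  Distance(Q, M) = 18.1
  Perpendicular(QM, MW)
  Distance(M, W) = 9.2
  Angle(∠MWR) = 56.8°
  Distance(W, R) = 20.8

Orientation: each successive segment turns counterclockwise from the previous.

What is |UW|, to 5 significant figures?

12.555

U is at the origin; UL runs at -140.3° with length 22.1, so L = (-17.004, -14.117). ∠ULC = 47.4° gives LC at -7.7000° from the x-axis; with |LC| = 23.4, C = (6.1853, -17.252). ∠LCQ = 147.3° gives CQ at 25.000° from the x-axis; with |CQ| = 10.2, Q = (15.430, -12.941). ∠CQM = 128.1° gives QM at 76.900° from the x-axis; with |QM| = 18.1, M = (19.532, 4.6876). The perpendicularity gives MW at right angles to QM, so MW runs at 166.90°; with |MW| = 9.2, W = (10.571, 6.7728). Then |UW| = |W − U| = 12.555.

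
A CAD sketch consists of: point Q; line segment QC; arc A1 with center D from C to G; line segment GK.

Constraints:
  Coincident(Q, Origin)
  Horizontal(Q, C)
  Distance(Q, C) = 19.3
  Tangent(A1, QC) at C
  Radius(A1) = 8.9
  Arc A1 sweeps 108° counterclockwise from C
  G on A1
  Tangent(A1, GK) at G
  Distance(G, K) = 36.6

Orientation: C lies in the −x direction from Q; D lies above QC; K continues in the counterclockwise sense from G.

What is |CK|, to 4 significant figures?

46.55

Q is at the origin; Q and C share the same y with |QC| = 19.3 and C on the −x side, so C = (-19.30, 0.000). Tangency of A1 to QC means the radius DC is perpendicular to QC, so D = C + (0, 8.9) = (-19.30, 8.900). On A1, C sits at bearing -90° from D; a 108° counterclockwise sweep puts G at bearing 18°, so G = D + 8.9·(cos 18°, sin 18°) = (-10.84, 11.65). The tangent condition forces DG to be normal to GK, so GK runs along (−sin 18°, cos 18°); with |GK| = 36.6, K = (-22.15, 46.46). Then |CK| = |K − C| = 46.55.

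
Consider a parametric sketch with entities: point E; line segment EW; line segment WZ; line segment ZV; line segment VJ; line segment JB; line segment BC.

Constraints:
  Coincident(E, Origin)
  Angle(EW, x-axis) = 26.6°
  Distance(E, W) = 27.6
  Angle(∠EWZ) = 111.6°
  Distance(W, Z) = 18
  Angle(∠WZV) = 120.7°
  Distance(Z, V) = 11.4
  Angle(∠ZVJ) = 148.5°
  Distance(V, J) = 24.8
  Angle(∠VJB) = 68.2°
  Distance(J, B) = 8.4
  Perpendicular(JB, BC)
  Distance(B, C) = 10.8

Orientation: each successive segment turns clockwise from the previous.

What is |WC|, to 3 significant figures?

29.2

E is at the origin; EW runs at 26.6° with length 27.6, so W = (24.7, 12.4). ∠EWZ = 111.6° gives WZ at -41.8° from the x-axis; with |WZ| = 18.0, Z = (38.1, 0.361). ∠WZV = 120.7° gives ZV at -101° from the x-axis; with |ZV| = 11.4, V = (35.9, -10.8). ∠ZVJ = 148.5° gives VJ at -133° from the x-axis; with |VJ| = 24.8, J = (19.1, -29.1). ∠VJB = 68.2° gives JB at 116° from the x-axis; with |JB| = 8.4, B = (15.5, -21.5). The perpendicularity gives BC at right angles to JB, so BC runs at 25.6°; with |BC| = 10.8, C = (25.2, -16.8). Then |WC| = |C − W| = 29.2.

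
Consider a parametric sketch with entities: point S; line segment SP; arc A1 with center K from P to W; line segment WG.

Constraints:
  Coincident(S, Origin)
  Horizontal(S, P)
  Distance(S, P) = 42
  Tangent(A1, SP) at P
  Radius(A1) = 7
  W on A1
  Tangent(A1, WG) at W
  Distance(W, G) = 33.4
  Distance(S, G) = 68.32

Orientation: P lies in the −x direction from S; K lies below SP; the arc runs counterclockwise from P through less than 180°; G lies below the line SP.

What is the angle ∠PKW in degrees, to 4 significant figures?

75.74°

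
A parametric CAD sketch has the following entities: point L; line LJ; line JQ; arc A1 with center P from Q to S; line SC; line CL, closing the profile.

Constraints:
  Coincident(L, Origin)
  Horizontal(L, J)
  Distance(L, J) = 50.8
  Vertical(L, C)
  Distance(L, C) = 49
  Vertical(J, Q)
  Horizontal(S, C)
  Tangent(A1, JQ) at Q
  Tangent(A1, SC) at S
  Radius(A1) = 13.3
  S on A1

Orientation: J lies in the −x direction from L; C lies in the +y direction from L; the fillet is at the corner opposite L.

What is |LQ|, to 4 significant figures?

62.09

L is at the origin; L and J share the same y with |LJ| = 50.8 and J on the −x side, so J = (-50.80, 0.000). L and C share the same x with |LC| = 49.0 and C on the +y side, so C = (0.000, 49.00). The virtual corner opposite L is at (-50.80, 49.00). Tangency of A1 to JQ means the radius PQ is perpendicular to JQ and A1 meets SC tangentially, so PS is at right angles to SC, with radius 13.3, so the center P sits 13.3 in from both sides at P = (-37.50, 35.70). That places the tangent points at Q = (-50.80, 35.70) on JQ and S = (-37.50, 49.00) on SC. Then |LQ| = |Q − L| = 62.09.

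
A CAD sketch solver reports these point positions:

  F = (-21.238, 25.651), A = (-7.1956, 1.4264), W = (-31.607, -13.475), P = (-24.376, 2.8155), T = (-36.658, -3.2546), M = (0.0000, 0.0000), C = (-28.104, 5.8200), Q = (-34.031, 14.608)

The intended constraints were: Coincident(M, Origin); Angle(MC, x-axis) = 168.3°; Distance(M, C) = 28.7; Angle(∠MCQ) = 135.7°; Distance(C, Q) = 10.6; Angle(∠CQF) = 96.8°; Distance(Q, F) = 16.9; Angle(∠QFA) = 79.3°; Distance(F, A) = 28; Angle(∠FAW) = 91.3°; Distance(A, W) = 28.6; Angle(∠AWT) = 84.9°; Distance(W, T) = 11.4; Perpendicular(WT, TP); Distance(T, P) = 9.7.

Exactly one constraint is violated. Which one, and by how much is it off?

Distance(T, P) = 9.7 — off by 4.00.

M = (0.00, 0.00) ✓; MC at 168.3° ✓; |MC| = 28.70 ✓; ∠MCQ = 135.7° ✓; |CQ| = 10.60 ✓; ∠CQF = 96.80° ✓; |QF| = 16.90 ✓; ∠QFA = 79.30° ✓; |FA| = 28.00 ✓; ∠FAW = 91.30° ✓; |AW| = 28.60 ✓; ∠AWT = 84.90° ✓; |WT| = 11.40 ✓; ∠(WT, TP) = 90.00° ✓; |TP| = 13.70 ✗.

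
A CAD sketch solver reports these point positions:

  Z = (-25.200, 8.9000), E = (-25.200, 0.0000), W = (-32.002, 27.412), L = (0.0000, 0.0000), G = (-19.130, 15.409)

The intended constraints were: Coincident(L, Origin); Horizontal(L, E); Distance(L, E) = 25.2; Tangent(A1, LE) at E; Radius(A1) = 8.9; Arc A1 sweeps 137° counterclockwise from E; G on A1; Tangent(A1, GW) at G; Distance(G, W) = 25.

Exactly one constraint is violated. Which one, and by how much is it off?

Distance(G, W) = 25 — off by 7.40.

L = (0.00, 0.00) ✓; L.y = 0.00, E.y = 0.00 ✓; |LE| = 25.20 ✓; ∠(ZE, EL) = 90.00° ✓; |ZE| = 8.900 ✓; bearing(Z→G) − bearing(Z→E) = 137.0° ✓; |ZG| = 8.900 ✓; ∠(ZG, GW) = 90.00° ✓; |GW| = 17.60 ✗.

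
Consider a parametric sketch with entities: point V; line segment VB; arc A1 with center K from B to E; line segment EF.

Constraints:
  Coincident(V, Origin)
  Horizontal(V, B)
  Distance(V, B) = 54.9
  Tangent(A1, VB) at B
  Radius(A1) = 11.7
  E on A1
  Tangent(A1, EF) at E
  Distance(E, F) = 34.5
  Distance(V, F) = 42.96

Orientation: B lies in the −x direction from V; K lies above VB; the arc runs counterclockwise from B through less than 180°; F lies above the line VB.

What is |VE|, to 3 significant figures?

45.4

V is at the origin; V and B share the same y with |VB| = 54.9 and B on the −x side, so B = (-54.9, 0.00). Since A1 is tangent to VB there, KB ⟂ VB, so K = B + (0, 11.7) = (-54.9, 11.7). Since KE ⟂ EF (tangency), |KF| = √(11.7² + 34.5²) = 36.4 regardless of where E sits on A1. So F lies on both circle(V, 42.96) and circle(K, 36.4); the above-VB intersection is F = (-26.2, 34.1). E is the foot of the tangent from F: E = (-45.1, 5.27).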